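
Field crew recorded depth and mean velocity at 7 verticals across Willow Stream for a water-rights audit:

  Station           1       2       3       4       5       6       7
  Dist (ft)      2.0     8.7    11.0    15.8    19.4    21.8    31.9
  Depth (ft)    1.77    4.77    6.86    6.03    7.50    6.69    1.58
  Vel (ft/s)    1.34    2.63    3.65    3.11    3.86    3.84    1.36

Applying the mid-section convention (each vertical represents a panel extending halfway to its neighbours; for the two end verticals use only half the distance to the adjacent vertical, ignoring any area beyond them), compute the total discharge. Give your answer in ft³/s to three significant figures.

w_1 = (8.7 − 2.0)/2 = 3.35 ft; q_1 = 1.34 × 1.77 × 3.35 = 7.946 ft³/s
w_2 = (11.0 − 2.0)/2 = 4.5 ft; q_2 = 2.63 × 4.77 × 4.5 = 56.45 ft³/s
w_3 = (15.8 − 8.7)/2 = 3.55 ft; q_3 = 3.65 × 6.86 × 3.55 = 88.89 ft³/s
w_4 = (19.4 − 11.0)/2 = 4.2 ft; q_4 = 3.11 × 6.03 × 4.2 = 78.76 ft³/s
w_5 = (21.8 − 15.8)/2 = 3 ft; q_5 = 3.86 × 7.50 × 3 = 86.85 ft³/s
w_6 = (31.9 − 19.4)/2 = 6.25 ft; q_6 = 3.84 × 6.69 × 6.25 = 160.6 ft³/s
w_7 = (31.9 − 21.8)/2 = 5.05 ft; q_7 = 1.36 × 1.58 × 5.05 = 10.85 ft³/s
Q = Σ qᵢ = 490.3 ft³/s

490 ft³/s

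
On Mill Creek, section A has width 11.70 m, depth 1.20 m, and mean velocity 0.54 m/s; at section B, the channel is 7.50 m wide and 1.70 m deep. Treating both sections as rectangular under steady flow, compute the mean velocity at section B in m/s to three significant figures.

Q = A₁V₁ = (11.70×1.20) × 0.54 = 7.582 m³/s
A₂ = 7.50 × 1.70 = 12.75 m²
V₂ = Q/A₂ = 7.582/12.75 = 0.5946 m/s

0.595 m/s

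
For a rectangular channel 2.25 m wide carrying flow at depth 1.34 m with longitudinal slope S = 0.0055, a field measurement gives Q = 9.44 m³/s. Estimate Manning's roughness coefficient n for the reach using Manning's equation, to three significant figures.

0.0171

A = b·y = 2.25 × 1.34 = 3.015 m²
P = b + 2y = 2.25 + 2×1.34 = 4.930 m
R = A/P = 3.015/4.930 = 0.6116 m
n = (1/Q)·A·R^(2/3)·S^(1/2) = (1/9.44) × 3.015 × 0.7205 × 0.07416 = 0.01707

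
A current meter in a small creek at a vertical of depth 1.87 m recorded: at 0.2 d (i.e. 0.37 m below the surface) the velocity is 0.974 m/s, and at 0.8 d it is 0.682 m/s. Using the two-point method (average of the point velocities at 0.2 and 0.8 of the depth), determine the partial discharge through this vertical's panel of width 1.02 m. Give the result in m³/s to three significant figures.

1.58 m³/s

v̄ = (0.974 + 0.682) / 2 = 0.8280 m/s
q = v̄ × d × w = 0.8280 × 1.87 × 1.02 = 1.579 m³/s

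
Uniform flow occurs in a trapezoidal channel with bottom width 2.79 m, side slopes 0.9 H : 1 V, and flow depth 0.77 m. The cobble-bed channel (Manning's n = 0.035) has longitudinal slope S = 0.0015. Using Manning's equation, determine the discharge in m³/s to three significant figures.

A = (b + z·y)·y = (2.79 + 0.9×0.77)×0.77 = 2.682 m²
P = b + 2y√(1+z²) = 2.79 + 2×0.77×√(1+0.9²) = 4.862 m
R = A/P = 2.682/4.862 = 0.5516 m
Q = (1/n)·A·R^(2/3)·S^(1/2) = (1/0.035) × 2.682 × 0.5516^(2/3) × 0.0015^(1/2) = 1.996 m³/s

2.00 m³/s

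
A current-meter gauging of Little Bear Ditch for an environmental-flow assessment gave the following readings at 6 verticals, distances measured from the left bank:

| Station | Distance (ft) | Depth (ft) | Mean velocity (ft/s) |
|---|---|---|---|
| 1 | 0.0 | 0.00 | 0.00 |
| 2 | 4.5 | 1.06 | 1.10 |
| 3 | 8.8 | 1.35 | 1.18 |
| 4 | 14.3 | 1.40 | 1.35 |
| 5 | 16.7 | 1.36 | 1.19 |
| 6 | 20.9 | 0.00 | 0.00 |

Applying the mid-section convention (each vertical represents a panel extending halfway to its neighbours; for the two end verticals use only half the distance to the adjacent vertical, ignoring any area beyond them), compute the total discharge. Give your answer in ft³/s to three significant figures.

25.7 ft³/s

w_2 = (8.8 − 0.0)/2 = 4.4 ft; q_2 = 1.10 × 1.06 × 4.4 = 5.130 ft³/s
w_3 = (14.3 − 4.5)/2 = 4.9 ft; q_3 = 1.18 × 1.35 × 4.9 = 7.806 ft³/s
w_4 = (16.7 − 8.8)/2 = 3.95 ft; q_4 = 1.35 × 1.40 × 3.95 = 7.466 ft³/s
w_5 = (20.9 − 14.3)/2 = 3.3 ft; q_5 = 1.19 × 1.36 × 3.3 = 5.341 ft³/s
Stations 1, 6 contribute zero (depth or velocity is 0).
Q = Σ qᵢ = 25.74 ft³/s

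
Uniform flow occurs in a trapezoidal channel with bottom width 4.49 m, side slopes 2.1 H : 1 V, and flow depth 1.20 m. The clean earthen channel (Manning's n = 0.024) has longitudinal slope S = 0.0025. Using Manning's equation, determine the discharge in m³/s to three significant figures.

15.5 m³/s

A = (b + z·y)·y = (4.49 + 2.1×1.20)×1.20 = 8.412 m²
P = b + 2y√(1+z²) = 4.49 + 2×1.20×√(1+2.1²) = 10.07 m
R = A/P = 8.412/10.07 = 0.8352 m
Q = (1/n)·A·R^(2/3)·S^(1/2) = (1/0.024) × 8.412 × 0.8352^(2/3) × 0.0025^(1/2) = 15.54 m³/s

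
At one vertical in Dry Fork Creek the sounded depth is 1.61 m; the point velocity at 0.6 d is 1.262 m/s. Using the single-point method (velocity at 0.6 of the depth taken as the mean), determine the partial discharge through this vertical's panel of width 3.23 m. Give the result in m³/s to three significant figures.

6.56 m³/s

v̄ = v₀.₆ = 1.262 m/s
q = v̄ × d × w = 1.262 × 1.61 × 3.23 = 6.563 m³/s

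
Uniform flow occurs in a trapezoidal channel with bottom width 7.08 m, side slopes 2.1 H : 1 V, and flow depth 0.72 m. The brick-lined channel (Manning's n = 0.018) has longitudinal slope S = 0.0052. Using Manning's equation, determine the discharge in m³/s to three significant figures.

17.5 m³/s

A = (b + z·y)·y = (7.08 + 2.1×0.72)×0.72 = 6.186 m²
P = b + 2y√(1+z²) = 7.08 + 2×0.72×√(1+2.1²) = 10.43 m
R = A/P = 6.186/10.43 = 0.5932 m
Q = (1/n)·A·R^(2/3)·S^(1/2) = (1/0.018) × 6.186 × 0.5932^(2/3) × 0.0052^(1/2) = 17.50 m³/s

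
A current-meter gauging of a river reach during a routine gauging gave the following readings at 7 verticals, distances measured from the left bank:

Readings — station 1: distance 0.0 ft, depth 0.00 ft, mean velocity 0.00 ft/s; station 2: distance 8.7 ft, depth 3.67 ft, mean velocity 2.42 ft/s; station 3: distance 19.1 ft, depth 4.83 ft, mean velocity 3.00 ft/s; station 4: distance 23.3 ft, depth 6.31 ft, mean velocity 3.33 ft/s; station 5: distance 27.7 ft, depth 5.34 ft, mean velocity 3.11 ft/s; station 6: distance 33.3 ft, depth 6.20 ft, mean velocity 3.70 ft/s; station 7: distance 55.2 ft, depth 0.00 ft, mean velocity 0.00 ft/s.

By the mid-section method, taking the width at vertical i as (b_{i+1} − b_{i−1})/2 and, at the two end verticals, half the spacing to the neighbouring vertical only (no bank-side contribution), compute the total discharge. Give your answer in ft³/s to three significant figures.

w_2 = (19.1 − 0.0)/2 = 9.55 ft; q_2 = 2.42 × 3.67 × 9.55 = 84.82 ft³/s
w_3 = (23.3 − 8.7)/2 = 7.3 ft; q_3 = 3.00 × 4.83 × 7.3 = 105.8 ft³/s
w_4 = (27.7 − 19.1)/2 = 4.3 ft; q_4 = 3.33 × 6.31 × 4.3 = 90.35 ft³/s
w_5 = (33.3 − 23.3)/2 = 5 ft; q_5 = 3.11 × 5.34 × 5 = 83.04 ft³/s
w_6 = (55.2 − 27.7)/2 = 13.75 ft; q_6 = 3.70 × 6.20 × 13.75 = 315.4 ft³/s
Stations 1, 7 contribute zero (depth or velocity is 0).
Q = Σ qᵢ = 679.4 ft³/s

679 ft³/s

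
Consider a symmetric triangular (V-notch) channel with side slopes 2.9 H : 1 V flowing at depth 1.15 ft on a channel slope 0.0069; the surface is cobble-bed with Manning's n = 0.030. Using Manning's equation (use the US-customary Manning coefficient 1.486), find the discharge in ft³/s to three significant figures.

10.5 ft³/s

A = z·y² = 2.9×1.15² = 3.835 ft²
P = 2y√(1+z²) = 2×1.15×√(1+2.9²) = 7.055 ft
R = A/P = 3.835/7.055 = 0.5436 ft
Q = (1.486/n)·A·R^(2/3)·S^(1/2) = (1.486/0.030) × 3.835 × 0.5436^(2/3) × 0.0069^(1/2) = 10.51 ft³/s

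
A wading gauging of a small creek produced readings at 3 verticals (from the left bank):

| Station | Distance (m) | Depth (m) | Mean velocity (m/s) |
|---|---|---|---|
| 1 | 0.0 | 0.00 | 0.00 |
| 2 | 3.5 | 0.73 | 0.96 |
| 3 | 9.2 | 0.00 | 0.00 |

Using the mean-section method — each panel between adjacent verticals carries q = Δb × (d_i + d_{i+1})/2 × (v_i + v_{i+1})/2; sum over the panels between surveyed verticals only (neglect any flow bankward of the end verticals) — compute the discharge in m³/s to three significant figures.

1.61 m³/s

Panel 1-2: Δb = 3.5 m, d̄ = (0.00+0.73)/2 = 0.365, v̄ = (0.00+0.96)/2 = 0.48 → q = 3.5×0.365×0.48 = 0.6132 m³/s
Panel 2-3: Δb = 5.7 m, d̄ = (0.73+0.00)/2 = 0.365, v̄ = (0.96+0.00)/2 = 0.48 → q = 5.7×0.365×0.48 = 0.9986 m³/s
Q = Σ q = 1.612 m³/s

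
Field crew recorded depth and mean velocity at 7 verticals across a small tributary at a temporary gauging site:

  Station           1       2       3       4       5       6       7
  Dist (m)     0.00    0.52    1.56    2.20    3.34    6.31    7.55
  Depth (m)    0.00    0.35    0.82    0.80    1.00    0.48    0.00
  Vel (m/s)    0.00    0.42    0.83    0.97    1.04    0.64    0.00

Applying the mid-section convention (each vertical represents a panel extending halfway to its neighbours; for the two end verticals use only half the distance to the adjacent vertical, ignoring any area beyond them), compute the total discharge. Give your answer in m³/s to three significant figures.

w_2 = (1.56 − 0.00)/2 = 0.78 m; q_2 = 0.42 × 0.35 × 0.78 = 0.1147 m³/s
w_3 = (2.20 − 0.52)/2 = 0.84 m; q_3 = 0.83 × 0.82 × 0.84 = 0.5717 m³/s
w_4 = (3.34 − 1.56)/2 = 0.89 m; q_4 = 0.97 × 0.80 × 0.89 = 0.6906 m³/s
w_5 = (6.31 − 2.20)/2 = 2.055 m; q_5 = 1.04 × 1.00 × 2.055 = 2.137 m³/s
w_6 = (7.55 − 3.34)/2 = 2.105 m; q_6 = 0.64 × 0.48 × 2.105 = 0.6467 m³/s
Stations 1, 7 contribute zero (depth or velocity is 0).
Q = Σ qᵢ = 4.161 m³/s

4.16 m³/s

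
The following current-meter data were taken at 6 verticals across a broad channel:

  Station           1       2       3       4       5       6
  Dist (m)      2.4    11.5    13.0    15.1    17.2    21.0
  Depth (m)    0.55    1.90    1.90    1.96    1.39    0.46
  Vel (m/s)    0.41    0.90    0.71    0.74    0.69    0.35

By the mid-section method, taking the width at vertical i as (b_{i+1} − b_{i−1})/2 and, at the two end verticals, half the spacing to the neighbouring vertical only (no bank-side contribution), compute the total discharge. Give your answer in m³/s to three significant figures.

18.7 m³/s

w_1 = (11.5 − 2.4)/2 = 4.55 m; q_1 = 0.41 × 0.55 × 4.55 = 1.026 m³/s
w_2 = (13.0 − 2.4)/2 = 5.3 m; q_2 = 0.90 × 1.90 × 5.3 = 9.063 m³/s
w_3 = (15.1 − 11.5)/2 = 1.8 m; q_3 = 0.71 × 1.90 × 1.8 = 2.428 m³/s
w_4 = (17.2 − 13.0)/2 = 2.1 m; q_4 = 0.74 × 1.96 × 2.1 = 3.046 m³/s
w_5 = (21.0 − 15.1)/2 = 2.95 m; q_5 = 0.69 × 1.39 × 2.95 = 2.829 m³/s
w_6 = (21.0 − 17.2)/2 = 1.9 m; q_6 = 0.35 × 0.46 × 1.9 = 0.3059 m³/s
Q = Σ qᵢ = 18.70 m³/s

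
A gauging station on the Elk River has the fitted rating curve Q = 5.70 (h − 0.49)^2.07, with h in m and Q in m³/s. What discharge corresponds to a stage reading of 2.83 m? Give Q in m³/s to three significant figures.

Q = 5.70 × (2.83 − 0.49)^2.07 = 5.70 × 2.34^2.07 = 33.12 m³/s

33.1 m³/s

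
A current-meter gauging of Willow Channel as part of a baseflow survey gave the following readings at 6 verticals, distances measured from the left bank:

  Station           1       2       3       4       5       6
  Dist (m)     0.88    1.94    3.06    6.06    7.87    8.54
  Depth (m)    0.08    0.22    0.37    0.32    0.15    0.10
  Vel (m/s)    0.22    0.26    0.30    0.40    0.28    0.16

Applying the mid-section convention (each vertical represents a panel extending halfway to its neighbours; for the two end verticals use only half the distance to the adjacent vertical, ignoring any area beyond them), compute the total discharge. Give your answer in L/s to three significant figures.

w_1 = (1.94 − 0.88)/2 = 0.53 m; q_1 = 0.22 × 0.08 × 0.53 = 0.009328 m³/s
w_2 = (3.06 − 0.88)/2 = 1.09 m; q_2 = 0.26 × 0.22 × 1.09 = 0.06235 m³/s
w_3 = (6.06 − 1.94)/2 = 2.06 m; q_3 = 0.30 × 0.37 × 2.06 = 0.2287 m³/s
w_4 = (7.87 − 3.06)/2 = 2.405 m; q_4 = 0.40 × 0.32 × 2.405 = 0.3078 m³/s
w_5 = (8.54 − 6.06)/2 = 1.24 m; q_5 = 0.28 × 0.15 × 1.24 = 0.05208 m³/s
w_6 = (8.54 − 7.87)/2 = 0.335 m; q_6 = 0.16 × 0.10 × 0.335 = 0.005360 m³/s
Q = Σ qᵢ = 0.6656 m³/s
= 0.6656 × 1000 = 665.6 L/s

666 L/s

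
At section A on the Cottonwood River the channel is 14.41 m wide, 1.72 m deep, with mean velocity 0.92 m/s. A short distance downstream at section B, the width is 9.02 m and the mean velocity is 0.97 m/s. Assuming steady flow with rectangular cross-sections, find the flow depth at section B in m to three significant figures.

Q = A₁V₁ = (14.41×1.72) × 0.92 = 22.80 m³/s
d₂ = Q/(b₂ V₂) = 22.80/(9.02×0.97) = 2.606 m

2.61 m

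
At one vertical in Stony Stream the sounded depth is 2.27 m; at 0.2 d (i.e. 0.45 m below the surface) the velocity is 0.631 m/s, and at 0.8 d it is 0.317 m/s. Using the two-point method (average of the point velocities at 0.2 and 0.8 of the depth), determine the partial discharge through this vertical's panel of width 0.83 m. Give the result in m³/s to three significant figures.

0.893 m³/s

v̄ = (0.631 + 0.317) / 2 = 0.4740 m/s
q = v̄ × d × w = 0.4740 × 2.27 × 0.83 = 0.8931 m³/s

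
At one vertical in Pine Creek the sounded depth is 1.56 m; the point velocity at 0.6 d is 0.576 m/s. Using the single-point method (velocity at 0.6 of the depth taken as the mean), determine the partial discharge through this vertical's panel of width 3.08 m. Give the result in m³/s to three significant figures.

2.77 m³/s

v̄ = v₀.₆ = 0.576 m/s
q = v̄ × d × w = 0.5760 × 1.56 × 3.08 = 2.768 m³/s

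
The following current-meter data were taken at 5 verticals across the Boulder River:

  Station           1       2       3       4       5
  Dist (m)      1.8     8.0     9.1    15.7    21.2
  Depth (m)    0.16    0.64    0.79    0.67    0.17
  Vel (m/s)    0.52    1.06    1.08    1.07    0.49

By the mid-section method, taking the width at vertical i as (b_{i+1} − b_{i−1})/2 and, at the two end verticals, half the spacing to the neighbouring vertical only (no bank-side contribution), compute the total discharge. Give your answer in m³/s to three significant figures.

w_1 = (8.0 − 1.8)/2 = 3.1 m; q_1 = 0.52 × 0.16 × 3.1 = 0.2579 m³/s
w_2 = (9.1 − 1.8)/2 = 3.65 m; q_2 = 1.06 × 0.64 × 3.65 = 2.476 m³/s
w_3 = (15.7 − 8.0)/2 = 3.85 m; q_3 = 1.08 × 0.79 × 3.85 = 3.285 m³/s
w_4 = (21.2 − 9.1)/2 = 6.05 m; q_4 = 1.07 × 0.67 × 6.05 = 4.337 m³/s
w_5 = (21.2 − 15.7)/2 = 2.75 m; q_5 = 0.49 × 0.17 × 2.75 = 0.2291 m³/s
Q = Σ qᵢ = 10.59 m³/s

10.6 m³/s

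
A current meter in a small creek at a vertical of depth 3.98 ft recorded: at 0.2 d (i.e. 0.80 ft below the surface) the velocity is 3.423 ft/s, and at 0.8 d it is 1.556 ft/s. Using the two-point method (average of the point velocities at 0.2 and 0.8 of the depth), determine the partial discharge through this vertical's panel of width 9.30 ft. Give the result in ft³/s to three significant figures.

v̄ = (3.423 + 1.556) / 2 = 2.490 ft/s
q = v̄ × d × w = 2.490 × 3.98 × 9.30 = 92.15 ft³/s

92.1 ft³/s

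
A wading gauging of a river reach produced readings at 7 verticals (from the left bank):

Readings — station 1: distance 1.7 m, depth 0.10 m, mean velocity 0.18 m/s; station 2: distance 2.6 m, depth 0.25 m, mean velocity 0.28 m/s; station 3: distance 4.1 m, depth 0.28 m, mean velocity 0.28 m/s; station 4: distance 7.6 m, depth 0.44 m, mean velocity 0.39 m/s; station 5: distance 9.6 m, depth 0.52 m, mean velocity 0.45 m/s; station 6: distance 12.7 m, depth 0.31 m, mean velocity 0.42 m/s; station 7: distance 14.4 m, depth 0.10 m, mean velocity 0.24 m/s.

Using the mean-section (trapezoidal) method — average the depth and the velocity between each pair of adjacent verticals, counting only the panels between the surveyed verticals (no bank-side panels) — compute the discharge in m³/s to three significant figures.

1.65 m³/s

Panel 1-2: Δb = 0.9 m, d̄ = (0.10+0.25)/2 = 0.175, v̄ = (0.18+0.28)/2 = 0.23 → q = 0.9×0.175×0.23 = 0.03623 m³/s
Panel 2-3: Δb = 1.5 m, d̄ = (0.25+0.28)/2 = 0.265, v̄ = (0.28+0.28)/2 = 0.28 → q = 1.5×0.265×0.28 = 0.1113 m³/s
Panel 3-4: Δb = 3.5 m, d̄ = (0.28+0.44)/2 = 0.36, v̄ = (0.28+0.39)/2 = 0.335 → q = 3.5×0.36×0.335 = 0.4221 m³/s
Panel 4-5: Δb = 2 m, d̄ = (0.44+0.52)/2 = 0.48, v̄ = (0.39+0.45)/2 = 0.42 → q = 2×0.48×0.42 = 0.4032 m³/s
Panel 5-6: Δb = 3.1 m, d̄ = (0.52+0.31)/2 = 0.415, v̄ = (0.45+0.42)/2 = 0.435 → q = 3.1×0.415×0.435 = 0.5596 m³/s
Panel 6-7: Δb = 1.7 m, d̄ = (0.31+0.10)/2 = 0.205, v̄ = (0.42+0.24)/2 = 0.33 → q = 1.7×0.205×0.33 = 0.1150 m³/s
Q = Σ q = 1.647 m³/s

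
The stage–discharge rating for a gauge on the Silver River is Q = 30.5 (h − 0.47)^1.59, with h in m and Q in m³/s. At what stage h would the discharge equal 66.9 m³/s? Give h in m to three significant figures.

h − h₀ = (Q/C)^(1/b) = (66.9/30.5)^(1/1.59) = 1.639 m
h = 0.47 + 1.639 = 2.109 m

2.11 m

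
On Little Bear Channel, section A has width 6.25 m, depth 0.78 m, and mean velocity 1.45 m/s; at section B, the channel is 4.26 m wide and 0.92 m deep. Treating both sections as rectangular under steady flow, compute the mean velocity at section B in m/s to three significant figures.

Q = A₁V₁ = (6.25×0.78) × 1.45 = 7.069 m³/s
A₂ = 4.26 × 0.92 = 3.919 m²
V₂ = Q/A₂ = 7.069/3.919 = 1.804 m/s

1.80 m/s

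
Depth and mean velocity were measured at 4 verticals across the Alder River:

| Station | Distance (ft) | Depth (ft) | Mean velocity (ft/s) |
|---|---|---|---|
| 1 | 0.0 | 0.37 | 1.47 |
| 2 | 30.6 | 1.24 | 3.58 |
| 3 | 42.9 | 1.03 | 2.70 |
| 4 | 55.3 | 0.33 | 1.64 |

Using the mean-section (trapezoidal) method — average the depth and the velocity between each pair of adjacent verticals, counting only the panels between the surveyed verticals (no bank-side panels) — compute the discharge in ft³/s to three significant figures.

Panel 1-2: Δb = 30.6 ft, d̄ = (0.37+1.24)/2 = 0.805, v̄ = (1.47+3.58)/2 = 2.525 → q = 30.6×0.805×2.525 = 62.20 ft³/s
Panel 2-3: Δb = 12.3 ft, d̄ = (1.24+1.03)/2 = 1.135, v̄ = (3.58+2.70)/2 = 3.14 → q = 12.3×1.135×3.14 = 43.84 ft³/s
Panel 3-4: Δb = 12.4 ft, d̄ = (1.03+0.33)/2 = 0.68, v̄ = (2.70+1.64)/2 = 2.17 → q = 12.4×0.68×2.17 = 18.30 ft³/s
Q = Σ q = 124.3 ft³/s

124 ft³/s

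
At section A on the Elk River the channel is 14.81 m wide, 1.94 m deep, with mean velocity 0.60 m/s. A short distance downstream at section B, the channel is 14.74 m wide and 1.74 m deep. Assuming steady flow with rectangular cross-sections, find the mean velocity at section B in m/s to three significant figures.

Q = A₁V₁ = (14.81×1.94) × 0.60 = 17.24 m³/s
A₂ = 14.74 × 1.74 = 25.65 m²
V₂ = Q/A₂ = 17.24/25.65 = 0.6721 m/s

0.672 m/s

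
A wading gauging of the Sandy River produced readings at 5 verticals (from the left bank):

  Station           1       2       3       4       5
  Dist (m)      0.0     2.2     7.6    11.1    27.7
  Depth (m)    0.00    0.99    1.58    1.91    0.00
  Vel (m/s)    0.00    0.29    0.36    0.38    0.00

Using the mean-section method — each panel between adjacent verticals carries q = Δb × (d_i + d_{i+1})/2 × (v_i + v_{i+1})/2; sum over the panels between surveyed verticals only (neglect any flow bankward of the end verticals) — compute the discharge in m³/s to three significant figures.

Panel 1-2: Δb = 2.2 m, d̄ = (0.00+0.99)/2 = 0.495, v̄ = (0.00+0.29)/2 = 0.145 → q = 2.2×0.495×0.145 = 0.1579 m³/s
Panel 2-3: Δb = 5.4 m, d̄ = (0.99+1.58)/2 = 1.285, v̄ = (0.29+0.36)/2 = 0.325 → q = 5.4×1.285×0.325 = 2.255 m³/s
Panel 3-4: Δb = 3.5 m, d̄ = (1.58+1.91)/2 = 1.745, v̄ = (0.36+0.38)/2 = 0.37 → q = 3.5×1.745×0.37 = 2.260 m³/s
Panel 4-5: Δb = 16.6 m, d̄ = (1.91+0.00)/2 = 0.955, v̄ = (0.38+0.00)/2 = 0.19 → q = 16.6×0.955×0.19 = 3.012 m³/s
Q = Σ q = 7.685 m³/s

7.68 m³/s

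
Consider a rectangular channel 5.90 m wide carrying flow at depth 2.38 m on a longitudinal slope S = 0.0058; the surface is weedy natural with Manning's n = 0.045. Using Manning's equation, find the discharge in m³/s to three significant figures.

28.6 m³/s

A = b·y = 5.90 × 2.38 = 14.04 m²
P = b + 2y = 5.90 + 2×2.38 = 10.66 m
R = A/P = 14.04/10.66 = 1.317 m
Q = (1/n)·A·R^(2/3)·S^(1/2) = (1/0.045) × 14.04 × 1.317^(2/3) × 0.0058^(1/2) = 28.56 m³/s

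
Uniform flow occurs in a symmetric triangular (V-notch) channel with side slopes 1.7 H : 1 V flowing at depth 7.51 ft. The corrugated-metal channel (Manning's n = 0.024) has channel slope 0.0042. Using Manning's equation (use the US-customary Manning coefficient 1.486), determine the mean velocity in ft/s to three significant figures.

A = z·y² = 1.7×7.51² = 95.88 ft²
P = 2y√(1+z²) = 2×7.51×√(1+1.7²) = 29.62 ft
R = A/P = 95.88/29.62 = 3.237 ft
Q = (1.486/n)·A·R^(2/3)·S^(1/2) = (1.486/0.024) × 95.88 × 3.237^(2/3) × 0.0042^(1/2) = 841.8 ft³/s
V = Q/A = 841.8/95.88 = 8.780 ft/s

8.78 ft/s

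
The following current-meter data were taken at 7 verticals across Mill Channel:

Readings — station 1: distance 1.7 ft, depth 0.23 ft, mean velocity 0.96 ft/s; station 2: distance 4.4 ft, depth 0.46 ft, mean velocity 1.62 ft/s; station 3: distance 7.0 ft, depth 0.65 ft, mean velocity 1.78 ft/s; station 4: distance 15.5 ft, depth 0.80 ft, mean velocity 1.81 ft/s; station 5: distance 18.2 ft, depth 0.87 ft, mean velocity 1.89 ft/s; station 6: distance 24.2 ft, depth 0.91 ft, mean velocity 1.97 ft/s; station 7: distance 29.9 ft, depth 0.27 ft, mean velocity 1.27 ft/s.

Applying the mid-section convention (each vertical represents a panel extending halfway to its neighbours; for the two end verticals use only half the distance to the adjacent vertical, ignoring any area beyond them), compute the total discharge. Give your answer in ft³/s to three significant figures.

w_1 = (4.4 − 1.7)/2 = 1.35 ft; q_1 = 0.96 × 0.23 × 1.35 = 0.2981 ft³/s
w_2 = (7.0 − 1.7)/2 = 2.65 ft; q_2 = 1.62 × 0.46 × 2.65 = 1.975 ft³/s
w_3 = (15.5 − 4.4)/2 = 5.55 ft; q_3 = 1.78 × 0.65 × 5.55 = 6.421 ft³/s
w_4 = (18.2 − 7.0)/2 = 5.6 ft; q_4 = 1.81 × 0.80 × 5.6 = 8.109 ft³/s
w_5 = (24.2 − 15.5)/2 = 4.35 ft; q_5 = 1.89 × 0.87 × 4.35 = 7.153 ft³/s
w_6 = (29.9 − 18.2)/2 = 5.85 ft; q_6 = 1.97 × 0.91 × 5.85 = 10.49 ft³/s
w_7 = (29.9 − 24.2)/2 = 2.85 ft; q_7 = 1.27 × 0.27 × 2.85 = 0.9773 ft³/s
Q = Σ qᵢ = 35.42 ft³/s

35.4 ft³/s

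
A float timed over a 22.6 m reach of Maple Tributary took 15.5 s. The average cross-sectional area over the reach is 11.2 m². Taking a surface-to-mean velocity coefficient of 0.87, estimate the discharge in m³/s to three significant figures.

v_surface = L / t̄ = 22.6 / 15.5 = 1.458 m/s
v_mean = 0.87 × 1.458 = 1.269 m/s
Q = A × v_mean = 11.2 × 1.269 = 14.21 m³/s

14.2 m³/s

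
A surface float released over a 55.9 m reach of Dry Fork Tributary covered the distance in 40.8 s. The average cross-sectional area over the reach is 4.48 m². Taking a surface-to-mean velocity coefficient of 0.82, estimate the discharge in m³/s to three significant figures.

v_surface = L / t̄ = 55.9 / 40.8 = 1.370 m/s
v_mean = 0.82 × 1.370 = 1.123 m/s
Q = A × v_mean = 4.48 × 1.123 = 5.033 m³/s

5.03 m³/s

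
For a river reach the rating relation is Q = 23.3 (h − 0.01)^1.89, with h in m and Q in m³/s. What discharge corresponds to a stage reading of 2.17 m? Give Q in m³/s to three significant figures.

99.9 m³/s

Q = 23.3 × (2.17 − 0.01)^1.89 = 23.3 × 2.16^1.89 = 99.88 m³/s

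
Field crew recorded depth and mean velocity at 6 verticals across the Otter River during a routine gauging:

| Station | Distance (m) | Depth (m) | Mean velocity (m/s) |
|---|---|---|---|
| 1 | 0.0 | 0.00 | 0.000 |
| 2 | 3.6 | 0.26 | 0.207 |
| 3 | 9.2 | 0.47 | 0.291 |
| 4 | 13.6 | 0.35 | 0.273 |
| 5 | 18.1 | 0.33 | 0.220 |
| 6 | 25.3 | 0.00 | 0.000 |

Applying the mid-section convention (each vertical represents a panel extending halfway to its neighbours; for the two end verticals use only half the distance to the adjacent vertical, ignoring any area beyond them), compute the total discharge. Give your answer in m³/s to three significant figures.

w_2 = (9.2 − 0.0)/2 = 4.6 m; q_2 = 0.207 × 0.26 × 4.6 = 0.2476 m³/s
w_3 = (13.6 − 3.6)/2 = 5 m; q_3 = 0.291 × 0.47 × 5 = 0.6839 m³/s
w_4 = (18.1 − 9.2)/2 = 4.45 m; q_4 = 0.273 × 0.35 × 4.45 = 0.4252 m³/s
w_5 = (25.3 − 13.6)/2 = 5.85 m; q_5 = 0.220 × 0.33 × 5.85 = 0.4247 m³/s
Stations 1, 6 contribute zero (depth or velocity is 0).
Q = Σ qᵢ = 1.781 m³/s

1.78 m³/s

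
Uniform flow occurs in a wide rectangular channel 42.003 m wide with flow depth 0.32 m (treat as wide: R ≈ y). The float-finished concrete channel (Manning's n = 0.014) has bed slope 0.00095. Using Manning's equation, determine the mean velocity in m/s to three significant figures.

1.03 m/s

A = b·y = 42.003 × 0.32 = 13.44 m²
Wide channel: R ≈ y = 0.32 m
Q = (1/n)·A·R^(2/3)·S^(1/2) = (1/0.014) × 13.44 × 0.3200^(2/3) × 0.00095^(1/2) = 13.84 m³/s
V = Q/A = 13.84/13.44 = 1.030 m/s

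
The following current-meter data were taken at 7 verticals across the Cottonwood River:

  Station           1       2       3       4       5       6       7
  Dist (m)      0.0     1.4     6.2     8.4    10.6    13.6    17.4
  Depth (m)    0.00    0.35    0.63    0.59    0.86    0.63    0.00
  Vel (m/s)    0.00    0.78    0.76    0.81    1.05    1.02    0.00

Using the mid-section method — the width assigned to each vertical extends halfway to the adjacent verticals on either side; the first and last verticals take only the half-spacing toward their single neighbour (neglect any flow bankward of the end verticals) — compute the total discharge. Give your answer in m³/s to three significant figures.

8.11 m³/s

w_2 = (6.2 − 0.0)/2 = 3.1 m; q_2 = 0.78 × 0.35 × 3.1 = 0.8463 m³/s
w_3 = (8.4 − 1.4)/2 = 3.5 m; q_3 = 0.76 × 0.63 × 3.5 = 1.676 m³/s
w_4 = (10.6 − 6.2)/2 = 2.2 m; q_4 = 0.81 × 0.59 × 2.2 = 1.051 m³/s
w_5 = (13.6 − 8.4)/2 = 2.6 m; q_5 = 1.05 × 0.86 × 2.6 = 2.348 m³/s
w_6 = (17.4 − 10.6)/2 = 3.4 m; q_6 = 1.02 × 0.63 × 3.4 = 2.185 m³/s
Stations 1, 7 contribute zero (depth or velocity is 0).
Q = Σ qᵢ = 8.106 m³/s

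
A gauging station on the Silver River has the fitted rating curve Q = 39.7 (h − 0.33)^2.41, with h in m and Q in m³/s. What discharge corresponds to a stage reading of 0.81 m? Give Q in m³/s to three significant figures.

Q = 39.7 × (0.81 − 0.33)^2.41 = 39.7 × 0.48^2.41 = 6.770 m³/s

6.77 m³/s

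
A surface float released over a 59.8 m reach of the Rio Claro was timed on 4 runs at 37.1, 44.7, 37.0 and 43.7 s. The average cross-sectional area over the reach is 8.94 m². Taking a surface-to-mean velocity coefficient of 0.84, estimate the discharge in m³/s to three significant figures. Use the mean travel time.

t̄ = (37.1 + 44.7 + 37.0 + 43.7) / 4 = 40.625 s
v_surface = L / t̄ = 59.8 / 40.625 = 1.472 m/s
v_mean = 0.84 × 1.472 = 1.236 m/s
Q = A × v_mean = 8.94 × 1.236 = 11.05 m³/s

11.1 m³/s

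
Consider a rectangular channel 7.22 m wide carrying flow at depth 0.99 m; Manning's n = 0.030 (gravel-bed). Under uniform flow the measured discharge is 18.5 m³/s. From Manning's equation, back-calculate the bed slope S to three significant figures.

0.00844

A = b·y = 7.22 × 0.99 = 7.148 m²
P = b + 2y = 7.22 + 2×0.99 = 9.200 m
R = A/P = 7.148/9.200 = 0.7769 m
S = (Q·n / (1·A·R^(2/3)))² = (18.5×0.030 / (1×7.148×0.8451))² = 0.008441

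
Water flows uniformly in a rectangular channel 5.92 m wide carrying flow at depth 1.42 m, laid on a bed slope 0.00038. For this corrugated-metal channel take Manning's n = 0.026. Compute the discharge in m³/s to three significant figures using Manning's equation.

6.13 m³/s

A = b·y = 5.92 × 1.42 = 8.406 m²
P = b + 2y = 5.92 + 2×1.42 = 8.760 m
R = A/P = 8.406/8.760 = 0.9596 m
Q = (1/n)·A·R^(2/3)·S^(1/2) = (1/0.026) × 8.406 × 0.9596^(2/3) × 0.00038^(1/2) = 6.132 m³/s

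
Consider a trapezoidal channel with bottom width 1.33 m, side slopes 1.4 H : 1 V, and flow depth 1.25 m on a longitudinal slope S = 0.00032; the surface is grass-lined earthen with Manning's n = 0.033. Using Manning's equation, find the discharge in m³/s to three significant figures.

A = (b + z·y)·y = (1.33 + 1.4×1.25)×1.25 = 3.850 m²
P = b + 2y√(1+z²) = 1.33 + 2×1.25×√(1+1.4²) = 5.631 m
R = A/P = 3.850/5.631 = 0.6837 m
Q = (1/n)·A·R^(2/3)·S^(1/2) = (1/0.033) × 3.850 × 0.6837^(2/3) × 0.00032^(1/2) = 1.620 m³/s

1.62 m³/s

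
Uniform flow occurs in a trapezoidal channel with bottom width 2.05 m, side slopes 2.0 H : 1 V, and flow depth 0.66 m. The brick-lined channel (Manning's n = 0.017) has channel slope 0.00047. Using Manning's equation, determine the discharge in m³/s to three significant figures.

1.65 m³/s

A = (b + z·y)·y = (2.05 + 2.0×0.66)×0.66 = 2.224 m²
P = b + 2y√(1+z²) = 2.05 + 2×0.66×√(1+2.0²) = 5.002 m
R = A/P = 2.224/5.002 = 0.4447 m
Q = (1/n)·A·R^(2/3)·S^(1/2) = (1/0.017) × 2.224 × 0.4447^(2/3) × 0.00047^(1/2) = 1.653 m³/s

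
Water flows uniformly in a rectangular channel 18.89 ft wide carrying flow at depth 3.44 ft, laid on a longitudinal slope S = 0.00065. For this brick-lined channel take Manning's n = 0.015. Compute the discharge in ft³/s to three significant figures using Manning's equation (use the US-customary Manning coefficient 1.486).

304 ft³/s

A = b·y = 18.89 × 3.44 = 64.98 ft²
P = b + 2y = 18.89 + 2×3.44 = 25.77 ft
R = A/P = 64.98/25.77 = 2.522 ft
Q = (1.486/n)·A·R^(2/3)·S^(1/2) = (1.486/0.015) × 64.98 × 2.522^(2/3) × 0.00065^(1/2) = 304.1 ft³/s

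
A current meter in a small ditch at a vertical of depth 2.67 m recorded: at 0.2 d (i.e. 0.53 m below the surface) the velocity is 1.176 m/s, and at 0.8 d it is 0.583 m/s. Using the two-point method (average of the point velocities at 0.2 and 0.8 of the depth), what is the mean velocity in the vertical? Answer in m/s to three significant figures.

0.880 m/s

v̄ = (1.176 + 0.583) / 2 = 0.8795 m/s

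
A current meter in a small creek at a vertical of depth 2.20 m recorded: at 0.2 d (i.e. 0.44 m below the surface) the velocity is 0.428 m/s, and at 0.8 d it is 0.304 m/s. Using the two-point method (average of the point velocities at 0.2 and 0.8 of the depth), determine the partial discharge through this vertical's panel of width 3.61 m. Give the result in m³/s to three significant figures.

2.91 m³/s

v̄ = (0.428 + 0.304) / 2 = 0.3660 m/s
q = v̄ × d × w = 0.3660 × 2.20 × 3.61 = 2.907 m³/s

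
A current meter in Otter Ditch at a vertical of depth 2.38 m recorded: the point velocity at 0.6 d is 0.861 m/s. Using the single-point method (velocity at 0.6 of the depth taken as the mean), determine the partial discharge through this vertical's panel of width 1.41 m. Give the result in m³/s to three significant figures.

v̄ = v₀.₆ = 0.861 m/s
q = v̄ × d × w = 0.8610 × 2.38 × 1.41 = 2.889 m³/s

2.89 m³/s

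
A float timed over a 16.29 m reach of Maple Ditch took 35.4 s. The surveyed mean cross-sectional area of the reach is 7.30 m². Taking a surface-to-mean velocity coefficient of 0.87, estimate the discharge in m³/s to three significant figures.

v_surface = L / t̄ = 16.29 / 35.4 = 0.4602 m/s
v_mean = 0.87 × 0.4602 = 0.4003 m/s
Q = A × v_mean = 7.30 × 0.4003 = 2.923 m³/s

2.92 m³/s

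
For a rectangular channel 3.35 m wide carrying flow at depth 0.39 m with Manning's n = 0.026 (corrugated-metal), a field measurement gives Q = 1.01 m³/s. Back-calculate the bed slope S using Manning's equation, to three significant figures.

0.00187

A = b·y = 3.35 × 0.39 = 1.307 m²
P = b + 2y = 3.35 + 2×0.39 = 4.130 m
R = A/P = 1.307/4.130 = 0.3163 m
S = (Q·n / (1·A·R^(2/3)))² = (1.01×0.026 / (1×1.307×0.4643))² = 0.001874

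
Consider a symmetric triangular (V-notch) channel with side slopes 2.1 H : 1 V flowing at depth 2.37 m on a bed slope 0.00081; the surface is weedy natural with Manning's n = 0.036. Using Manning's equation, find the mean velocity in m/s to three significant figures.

0.827 m/s

A = z·y² = 2.1×2.37² = 11.80 m²
P = 2y√(1+z²) = 2×2.37×√(1+2.1²) = 11.02 m
R = A/P = 11.80/11.02 = 1.070 m
Q = (1/n)·A·R^(2/3)·S^(1/2) = (1/0.036) × 11.80 × 1.070^(2/3) × 0.00081^(1/2) = 9.755 m³/s
V = Q/A = 9.755/11.80 = 0.8270 m/s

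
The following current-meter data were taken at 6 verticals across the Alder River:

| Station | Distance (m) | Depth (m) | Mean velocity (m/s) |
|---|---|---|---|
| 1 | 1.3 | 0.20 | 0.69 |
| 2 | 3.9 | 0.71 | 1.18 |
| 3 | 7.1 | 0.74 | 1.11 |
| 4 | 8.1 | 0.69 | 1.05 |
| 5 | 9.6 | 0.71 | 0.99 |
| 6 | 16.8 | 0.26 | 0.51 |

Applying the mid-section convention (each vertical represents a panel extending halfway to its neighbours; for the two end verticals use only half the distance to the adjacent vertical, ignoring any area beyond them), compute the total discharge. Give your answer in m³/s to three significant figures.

w_1 = (3.9 − 1.3)/2 = 1.3 m; q_1 = 0.69 × 0.20 × 1.3 = 0.1794 m³/s
w_2 = (7.1 − 1.3)/2 = 2.9 m; q_2 = 1.18 × 0.71 × 2.9 = 2.430 m³/s
w_3 = (8.1 − 3.9)/2 = 2.1 m; q_3 = 1.11 × 0.74 × 2.1 = 1.725 m³/s
w_4 = (9.6 − 7.1)/2 = 1.25 m; q_4 = 1.05 × 0.69 × 1.25 = 0.9056 m³/s
w_5 = (16.8 − 8.1)/2 = 4.35 m; q_5 = 0.99 × 0.71 × 4.35 = 3.058 m³/s
w_6 = (16.8 − 9.6)/2 = 3.6 m; q_6 = 0.51 × 0.26 × 3.6 = 0.4774 m³/s
Q = Σ qᵢ = 8.775 m³/s

8.77 m³/s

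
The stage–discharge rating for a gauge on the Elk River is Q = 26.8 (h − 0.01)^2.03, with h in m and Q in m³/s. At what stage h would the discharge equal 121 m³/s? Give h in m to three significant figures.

2.11 m

h − h₀ = (Q/C)^(1/b) = (121/26.8)^(1/2.03) = 2.101 m
h = 0.01 + 2.101 = 2.111 m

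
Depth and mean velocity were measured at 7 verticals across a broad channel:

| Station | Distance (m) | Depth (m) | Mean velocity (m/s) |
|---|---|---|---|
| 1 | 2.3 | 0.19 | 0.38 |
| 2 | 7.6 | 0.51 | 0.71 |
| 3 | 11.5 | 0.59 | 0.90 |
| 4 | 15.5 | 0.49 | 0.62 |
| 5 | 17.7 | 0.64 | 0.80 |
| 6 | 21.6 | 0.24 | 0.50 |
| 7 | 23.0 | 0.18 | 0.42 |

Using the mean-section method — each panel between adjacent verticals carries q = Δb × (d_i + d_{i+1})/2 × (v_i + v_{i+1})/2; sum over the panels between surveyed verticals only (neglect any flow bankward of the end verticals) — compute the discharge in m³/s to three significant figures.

Panel 1-2: Δb = 5.3 m, d̄ = (0.19+0.51)/2 = 0.35, v̄ = (0.38+0.71)/2 = 0.545 → q = 5.3×0.35×0.545 = 1.011 m³/s
Panel 2-3: Δb = 3.9 m, d̄ = (0.51+0.59)/2 = 0.55, v̄ = (0.71+0.90)/2 = 0.805 → q = 3.9×0.55×0.805 = 1.727 m³/s
Panel 3-4: Δb = 4 m, d̄ = (0.59+0.49)/2 = 0.54, v̄ = (0.90+0.62)/2 = 0.76 → q = 4×0.54×0.76 = 1.642 m³/s
Panel 4-5: Δb = 2.2 m, d̄ = (0.49+0.64)/2 = 0.565, v̄ = (0.62+0.80)/2 = 0.71 → q = 2.2×0.565×0.71 = 0.8825 m³/s
Panel 5-6: Δb = 3.9 m, d̄ = (0.64+0.24)/2 = 0.44, v̄ = (0.80+0.50)/2 = 0.65 → q = 3.9×0.44×0.65 = 1.115 m³/s
Panel 6-7: Δb = 1.4 m, d̄ = (0.24+0.18)/2 = 0.21, v̄ = (0.50+0.42)/2 = 0.46 → q = 1.4×0.21×0.46 = 0.1352 m³/s
Q = Σ q = 6.512 m³/s

6.51 m³/s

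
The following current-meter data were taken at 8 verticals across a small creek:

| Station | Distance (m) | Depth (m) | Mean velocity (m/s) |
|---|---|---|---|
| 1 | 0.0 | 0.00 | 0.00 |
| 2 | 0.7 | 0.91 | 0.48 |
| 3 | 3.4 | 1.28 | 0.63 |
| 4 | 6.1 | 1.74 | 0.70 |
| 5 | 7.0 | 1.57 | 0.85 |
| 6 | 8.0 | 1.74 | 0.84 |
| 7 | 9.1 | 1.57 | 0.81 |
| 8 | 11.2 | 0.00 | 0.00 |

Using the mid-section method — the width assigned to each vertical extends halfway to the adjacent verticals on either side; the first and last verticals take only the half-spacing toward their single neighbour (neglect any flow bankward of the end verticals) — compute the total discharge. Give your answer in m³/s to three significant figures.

w_2 = (3.4 − 0.0)/2 = 1.7 m; q_2 = 0.48 × 0.91 × 1.7 = 0.7426 m³/s
w_3 = (6.1 − 0.7)/2 = 2.7 m; q_3 = 0.63 × 1.28 × 2.7 = 2.177 m³/s
w_4 = (7.0 − 3.4)/2 = 1.8 m; q_4 = 0.70 × 1.74 × 1.8 = 2.192 m³/s
w_5 = (8.0 − 6.1)/2 = 0.95 m; q_5 = 0.85 × 1.57 × 0.95 = 1.268 m³/s
w_6 = (9.1 − 7.0)/2 = 1.05 m; q_6 = 0.84 × 1.74 × 1.05 = 1.535 m³/s
w_7 = (11.2 − 8.0)/2 = 1.6 m; q_7 = 0.81 × 1.57 × 1.6 = 2.035 m³/s
Stations 1, 8 contribute zero (depth or velocity is 0).
Q = Σ qᵢ = 9.949 m³/s

9.95 m³/s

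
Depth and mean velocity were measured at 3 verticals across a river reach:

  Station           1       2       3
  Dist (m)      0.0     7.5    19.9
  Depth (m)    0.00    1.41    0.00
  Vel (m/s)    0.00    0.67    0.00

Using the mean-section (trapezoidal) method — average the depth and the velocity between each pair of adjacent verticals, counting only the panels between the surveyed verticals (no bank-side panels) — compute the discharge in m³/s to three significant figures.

Panel 1-2: Δb = 7.5 m, d̄ = (0.00+1.41)/2 = 0.705, v̄ = (0.00+0.67)/2 = 0.335 → q = 7.5×0.705×0.335 = 1.771 m³/s
Panel 2-3: Δb = 12.4 m, d̄ = (1.41+0.00)/2 = 0.705, v̄ = (0.67+0.00)/2 = 0.335 → q = 12.4×0.705×0.335 = 2.929 m³/s
Q = Σ q = 4.700 m³/s

4.70 m³/s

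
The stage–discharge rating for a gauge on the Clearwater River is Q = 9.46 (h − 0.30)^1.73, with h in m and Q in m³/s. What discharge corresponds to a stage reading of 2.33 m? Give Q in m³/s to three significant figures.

Q = 9.46 × (2.33 − 0.30)^1.73 = 9.46 × 2.03^1.73 = 32.20 m³/s

32.2 m³/s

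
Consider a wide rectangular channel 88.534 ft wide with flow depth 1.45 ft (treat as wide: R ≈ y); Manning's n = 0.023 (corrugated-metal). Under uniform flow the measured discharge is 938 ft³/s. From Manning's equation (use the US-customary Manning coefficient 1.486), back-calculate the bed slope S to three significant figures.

0.00779

A = b·y = 88.534 × 1.45 = 128.4 ft²
Wide channel: R ≈ y = 1.45 ft
S = (Q·n / (1.486·A·R^(2/3)))² = (938×0.023 / (1.486×128.4×1.281))² = 0.007793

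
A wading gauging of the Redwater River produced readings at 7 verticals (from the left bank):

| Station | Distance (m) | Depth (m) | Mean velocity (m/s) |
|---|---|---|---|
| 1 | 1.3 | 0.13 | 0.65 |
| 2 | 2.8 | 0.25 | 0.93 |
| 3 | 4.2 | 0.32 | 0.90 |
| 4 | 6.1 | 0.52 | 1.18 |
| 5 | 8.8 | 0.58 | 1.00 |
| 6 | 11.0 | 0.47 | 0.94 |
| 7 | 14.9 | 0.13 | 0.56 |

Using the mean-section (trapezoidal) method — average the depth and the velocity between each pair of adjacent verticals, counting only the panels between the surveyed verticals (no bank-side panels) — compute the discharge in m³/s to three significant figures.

Panel 1-2: Δb = 1.5 m, d̄ = (0.13+0.25)/2 = 0.19, v̄ = (0.65+0.93)/2 = 0.79 → q = 1.5×0.19×0.79 = 0.2252 m³/s
Panel 2-3: Δb = 1.4 m, d̄ = (0.25+0.32)/2 = 0.285, v̄ = (0.93+0.90)/2 = 0.915 → q = 1.4×0.285×0.915 = 0.3651 m³/s
Panel 3-4: Δb = 1.9 m, d̄ = (0.32+0.52)/2 = 0.42, v̄ = (0.90+1.18)/2 = 1.04 → q = 1.9×0.42×1.04 = 0.8299 m³/s
Panel 4-5: Δb = 2.7 m, d̄ = (0.52+0.58)/2 = 0.55, v̄ = (1.18+1.00)/2 = 1.09 → q = 2.7×0.55×1.09 = 1.619 m³/s
Panel 5-6: Δb = 2.2 m, d̄ = (0.58+0.47)/2 = 0.525, v̄ = (1.00+0.94)/2 = 0.97 → q = 2.2×0.525×0.97 = 1.120 m³/s
Panel 6-7: Δb = 3.9 m, d̄ = (0.47+0.13)/2 = 0.3, v̄ = (0.94+0.56)/2 = 0.75 → q = 3.9×0.3×0.75 = 0.8775 m³/s
Q = Σ q = 5.037 m³/s

5.04 m³/s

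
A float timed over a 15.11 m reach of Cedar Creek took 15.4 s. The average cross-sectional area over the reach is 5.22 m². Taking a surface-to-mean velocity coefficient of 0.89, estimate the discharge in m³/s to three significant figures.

v_surface = L / t̄ = 15.11 / 15.4 = 0.9812 m/s
v_mean = 0.89 × 0.9812 = 0.8732 m/s
Q = A × v_mean = 5.22 × 0.8732 = 4.558 m³/s

4.56 m³/s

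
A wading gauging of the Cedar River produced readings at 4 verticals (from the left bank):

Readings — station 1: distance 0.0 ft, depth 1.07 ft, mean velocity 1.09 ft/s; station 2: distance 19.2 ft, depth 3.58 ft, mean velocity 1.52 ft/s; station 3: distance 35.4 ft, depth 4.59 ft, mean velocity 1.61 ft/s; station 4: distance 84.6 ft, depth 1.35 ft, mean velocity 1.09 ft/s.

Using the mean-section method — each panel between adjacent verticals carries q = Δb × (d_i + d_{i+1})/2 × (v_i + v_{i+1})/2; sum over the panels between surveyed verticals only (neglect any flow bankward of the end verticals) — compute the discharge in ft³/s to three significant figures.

Panel 1-2: Δb = 19.2 ft, d̄ = (1.07+3.58)/2 = 2.325, v̄ = (1.09+1.52)/2 = 1.305 → q = 19.2×2.325×1.305 = 58.26 ft³/s
Panel 2-3: Δb = 16.2 ft, d̄ = (3.58+4.59)/2 = 4.085, v̄ = (1.52+1.61)/2 = 1.565 → q = 16.2×4.085×1.565 = 103.6 ft³/s
Panel 3-4: Δb = 49.2 ft, d̄ = (4.59+1.35)/2 = 2.97, v̄ = (1.61+1.09)/2 = 1.35 → q = 49.2×2.97×1.35 = 197.3 ft³/s
Q = Σ q = 359.1 ft³/s

359 ft³/s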